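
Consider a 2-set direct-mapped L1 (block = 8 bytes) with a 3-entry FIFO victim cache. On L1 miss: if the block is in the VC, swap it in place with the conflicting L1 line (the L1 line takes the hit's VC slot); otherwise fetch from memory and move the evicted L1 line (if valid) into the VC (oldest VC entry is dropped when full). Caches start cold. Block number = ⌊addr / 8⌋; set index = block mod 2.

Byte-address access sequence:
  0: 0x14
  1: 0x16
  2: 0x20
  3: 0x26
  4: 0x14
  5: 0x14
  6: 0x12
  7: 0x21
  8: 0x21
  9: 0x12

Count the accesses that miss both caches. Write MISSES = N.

0: 0x14 (blk 2, set 0) → MISS  vc=[]
1: 0x16 (blk 2, set 0) → L1-HIT  vc=[]
2: 0x20 (blk 4, set 0) → MISS  vc=[2]
3: 0x26 (blk 4, set 0) → L1-HIT  vc=[2]
4: 0x14 (blk 2, set 0) → VC-HIT  vc=[4]
5: 0x14 (blk 2, set 0) → L1-HIT  vc=[4]
6: 0x12 (blk 2, set 0) → L1-HIT  vc=[4]
7: 0x21 (blk 4, set 0) → VC-HIT  vc=[2]
8: 0x21 (blk 4, set 0) → L1-HIT  vc=[2]
9: 0x12 (blk 2, set 0) → VC-HIT  vc=[4]

MISSES = 2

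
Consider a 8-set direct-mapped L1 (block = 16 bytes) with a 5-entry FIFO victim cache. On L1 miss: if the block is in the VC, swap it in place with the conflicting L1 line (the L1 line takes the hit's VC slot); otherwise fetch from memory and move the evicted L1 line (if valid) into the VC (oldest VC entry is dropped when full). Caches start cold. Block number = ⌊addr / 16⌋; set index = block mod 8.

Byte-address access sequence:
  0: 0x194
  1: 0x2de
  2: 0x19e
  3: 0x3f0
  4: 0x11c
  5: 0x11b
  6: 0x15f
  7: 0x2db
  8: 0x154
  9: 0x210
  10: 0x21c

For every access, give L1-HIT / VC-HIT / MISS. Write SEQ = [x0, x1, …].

SEQ = [MISS, MISS, L1-HIT, MISS, MISS, L1-HIT, MISS, VC-HIT, VC-HIT, MISS, L1-HIT]

#0 0x194→b25/s1 MISS; vc=[]
#1 0x2de→b45/s5 MISS; vc=[]
#2 0x19e→b25/s1 L1-HIT; vc=[]
#3 0x3f0→b63/s7 MISS; vc=[]
#4 0x11c→b17/s1 MISS; vc=[25]
#5 0x11b→b17/s1 L1-HIT; vc=[25]
#6 0x15f→b21/s5 MISS; vc=[25,45]
#7 0x2db→b45/s5 VC-HIT; vc=[25,21]
#8 0x154→b21/s5 VC-HIT; vc=[25,45]
#9 0x210→b33/s1 MISS; vc=[25,45,17]
#10 0x21c→b33/s1 L1-HIT; vc=[25,45,17]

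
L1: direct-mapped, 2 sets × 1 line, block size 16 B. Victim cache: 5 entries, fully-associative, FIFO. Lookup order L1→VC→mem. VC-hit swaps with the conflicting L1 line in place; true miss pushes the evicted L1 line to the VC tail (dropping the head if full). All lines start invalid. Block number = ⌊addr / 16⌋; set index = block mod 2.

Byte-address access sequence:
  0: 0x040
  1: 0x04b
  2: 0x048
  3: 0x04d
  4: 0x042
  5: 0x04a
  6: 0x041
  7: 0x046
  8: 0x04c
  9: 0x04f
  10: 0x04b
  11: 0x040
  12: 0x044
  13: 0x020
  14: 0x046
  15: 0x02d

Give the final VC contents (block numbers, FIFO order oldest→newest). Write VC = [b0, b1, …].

VC = [4]

#0 0x40→b4/s0 MISS; vc=[]
#1 0x4b→b4/s0 L1-HIT; vc=[]
#2 0x48→b4/s0 L1-HIT; vc=[]
#3 0x4d→b4/s0 L1-HIT; vc=[]
#4 0x42→b4/s0 L1-HIT; vc=[]
#5 0x4a→b4/s0 L1-HIT; vc=[]
#6 0x41→b4/s0 L1-HIT; vc=[]
#7 0x46→b4/s0 L1-HIT; vc=[]
#8 0x4c→b4/s0 L1-HIT; vc=[]
#9 0x4f→b4/s0 L1-HIT; vc=[]
#10 0x4b→b4/s0 L1-HIT; vc=[]
#11 0x40→b4/s0 L1-HIT; vc=[]
#12 0x44→b4/s0 L1-HIT; vc=[]
#13 0x20→b2/s0 MISS; vc=[4]
#14 0x46→b4/s0 VC-HIT; vc=[2]
#15 0x2d→b2/s0 VC-HIT; vc=[4]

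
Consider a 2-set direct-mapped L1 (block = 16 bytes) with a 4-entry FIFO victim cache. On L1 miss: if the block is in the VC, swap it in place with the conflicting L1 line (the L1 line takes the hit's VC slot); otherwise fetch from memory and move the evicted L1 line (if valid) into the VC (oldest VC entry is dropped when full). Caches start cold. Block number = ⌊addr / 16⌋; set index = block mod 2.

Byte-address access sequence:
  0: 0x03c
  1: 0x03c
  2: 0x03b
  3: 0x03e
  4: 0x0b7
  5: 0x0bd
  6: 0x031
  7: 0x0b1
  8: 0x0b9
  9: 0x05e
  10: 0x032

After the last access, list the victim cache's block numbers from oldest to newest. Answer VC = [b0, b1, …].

VC = [5, 11]

0: 0x3c (blk 3, set 1) → MISS  vc=[]
1: 0x3c (blk 3, set 1) → L1-HIT  vc=[]
2: 0x3b (blk 3, set 1) → L1-HIT  vc=[]
3: 0x3e (blk 3, set 1) → L1-HIT  vc=[]
4: 0xb7 (blk 11, set 1) → MISS  vc=[3]
5: 0xbd (blk 11, set 1) → L1-HIT  vc=[3]
6: 0x31 (blk 3, set 1) → VC-HIT  vc=[11]
7: 0xb1 (blk 11, set 1) → VC-HIT  vc=[3]
8: 0xb9 (blk 11, set 1) → L1-HIT  vc=[3]
9: 0x5e (blk 5, set 1) → MISS  vc=[3, 11]
10: 0x32 (blk 3, set 1) → VC-HIT  vc=[5, 11]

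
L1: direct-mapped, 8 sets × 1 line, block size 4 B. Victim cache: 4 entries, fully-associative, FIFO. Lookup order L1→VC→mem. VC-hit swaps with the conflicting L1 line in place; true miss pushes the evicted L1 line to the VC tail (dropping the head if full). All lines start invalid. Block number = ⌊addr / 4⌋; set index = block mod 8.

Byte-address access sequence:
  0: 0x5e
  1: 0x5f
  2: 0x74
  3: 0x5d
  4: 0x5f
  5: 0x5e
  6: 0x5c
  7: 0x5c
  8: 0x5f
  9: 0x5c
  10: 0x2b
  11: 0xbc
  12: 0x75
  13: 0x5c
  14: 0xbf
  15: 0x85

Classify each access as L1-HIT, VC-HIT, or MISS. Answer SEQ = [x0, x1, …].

0: 0x5e (blk 23, set 7) → MISS  vc=[]
1: 0x5f (blk 23, set 7) → L1-HIT  vc=[]
2: 0x74 (blk 29, set 5) → MISS  vc=[]
3: 0x5d (blk 23, set 7) → L1-HIT  vc=[]
4: 0x5f (blk 23, set 7) → L1-HIT  vc=[]
5: 0x5e (blk 23, set 7) → L1-HIT  vc=[]
6: 0x5c (blk 23, set 7) → L1-HIT  vc=[]
7: 0x5c (blk 23, set 7) → L1-HIT  vc=[]
8: 0x5f (blk 23, set 7) → L1-HIT  vc=[]
9: 0x5c (blk 23, set 7) → L1-HIT  vc=[]
10: 0x2b (blk 10, set 2) → MISS  vc=[]
11: 0xbc (blk 47, set 7) → MISS  vc=[23]
12: 0x75 (blk 29, set 5) → L1-HIT  vc=[23]
13: 0x5c (blk 23, set 7) → VC-HIT  vc=[47]
14: 0xbf (blk 47, set 7) → VC-HIT  vc=[23]
15: 0x85 (blk 33, set 1) → MISS  vc=[23]

SEQ = [MISS, L1-HIT, MISS, L1-HIT, L1-HIT, L1-HIT, L1-HIT, L1-HIT, L1-HIT, L1-HIT, MISS, MISS, L1-HIT, VC-HIT, VC-HIT, MISS]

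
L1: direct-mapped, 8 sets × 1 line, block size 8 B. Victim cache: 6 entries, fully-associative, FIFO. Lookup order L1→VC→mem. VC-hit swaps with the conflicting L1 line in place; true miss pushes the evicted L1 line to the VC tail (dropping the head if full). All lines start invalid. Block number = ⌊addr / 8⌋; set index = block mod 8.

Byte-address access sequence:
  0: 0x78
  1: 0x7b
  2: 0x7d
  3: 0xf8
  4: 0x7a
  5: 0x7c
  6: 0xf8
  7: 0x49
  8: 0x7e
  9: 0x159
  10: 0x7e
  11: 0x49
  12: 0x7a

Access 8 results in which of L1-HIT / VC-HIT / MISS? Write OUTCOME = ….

OUTCOME = VC-HIT

#0 0x78→b15/s7 MISS; vc=[]
#1 0x7b→b15/s7 L1-HIT; vc=[]
#2 0x7d→b15/s7 L1-HIT; vc=[]
#3 0xf8→b31/s7 MISS; vc=[15]
#4 0x7a→b15/s7 VC-HIT; vc=[31]
#5 0x7c→b15/s7 L1-HIT; vc=[31]
#6 0xf8→b31/s7 VC-HIT; vc=[15]
#7 0x49→b9/s1 MISS; vc=[15]
#8 0x7e→b15/s7 VC-HIT; vc=[31]
#9 0x159→b43/s3 MISS; vc=[31]
#10 0x7e→b15/s7 L1-HIT; vc=[31]
#11 0x49→b9/s1 L1-HIT; vc=[31]
#12 0x7a→b15/s7 L1-HIT; vc=[31]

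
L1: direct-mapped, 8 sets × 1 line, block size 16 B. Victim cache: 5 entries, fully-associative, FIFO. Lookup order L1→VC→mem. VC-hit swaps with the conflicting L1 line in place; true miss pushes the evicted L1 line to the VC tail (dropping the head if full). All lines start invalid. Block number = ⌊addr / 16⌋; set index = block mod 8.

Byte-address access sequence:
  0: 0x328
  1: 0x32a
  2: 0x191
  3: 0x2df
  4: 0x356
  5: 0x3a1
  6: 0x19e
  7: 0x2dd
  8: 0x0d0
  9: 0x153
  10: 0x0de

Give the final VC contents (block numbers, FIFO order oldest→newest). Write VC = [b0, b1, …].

VC = [53, 50, 45, 21]

0: 0x328 (blk 50, set 2) → MISS  vc=[]
1: 0x32a (blk 50, set 2) → L1-HIT  vc=[]
2: 0x191 (blk 25, set 1) → MISS  vc=[]
3: 0x2df (blk 45, set 5) → MISS  vc=[]
4: 0x356 (blk 53, set 5) → MISS  vc=[45]
5: 0x3a1 (blk 58, set 2) → MISS  vc=[45, 50]
6: 0x19e (blk 25, set 1) → L1-HIT  vc=[45, 50]
7: 0x2dd (blk 45, set 5) → VC-HIT  vc=[53, 50]
8: 0xd0 (blk 13, set 5) → MISS  vc=[53, 50, 45]
9: 0x153 (blk 21, set 5) → MISS  vc=[53, 50, 45, 13]
10: 0xde (blk 13, set 5) → VC-HIT  vc=[53, 50, 45, 21]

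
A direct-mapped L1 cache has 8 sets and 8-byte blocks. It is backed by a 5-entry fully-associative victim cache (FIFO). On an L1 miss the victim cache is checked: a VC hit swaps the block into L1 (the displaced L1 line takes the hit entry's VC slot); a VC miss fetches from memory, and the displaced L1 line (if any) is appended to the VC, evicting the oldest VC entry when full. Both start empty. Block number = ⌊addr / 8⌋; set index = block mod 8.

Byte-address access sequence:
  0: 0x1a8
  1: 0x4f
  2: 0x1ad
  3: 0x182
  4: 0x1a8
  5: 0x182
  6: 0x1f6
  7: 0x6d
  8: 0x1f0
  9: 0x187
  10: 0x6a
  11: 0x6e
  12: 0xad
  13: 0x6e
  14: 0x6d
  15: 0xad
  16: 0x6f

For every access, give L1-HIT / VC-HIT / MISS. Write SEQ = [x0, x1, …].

SEQ = [MISS, MISS, L1-HIT, MISS, L1-HIT, L1-HIT, MISS, MISS, L1-HIT, L1-HIT, L1-HIT, L1-HIT, MISS, VC-HIT, L1-HIT, VC-HIT, VC-HIT]

#0 0x1a8→b53/s5 MISS; vc=[]
#1 0x4f→b9/s1 MISS; vc=[]
#2 0x1ad→b53/s5 L1-HIT; vc=[]
#3 0x182→b48/s0 MISS; vc=[]
#4 0x1a8→b53/s5 L1-HIT; vc=[]
#5 0x182→b48/s0 L1-HIT; vc=[]
#6 0x1f6→b62/s6 MISS; vc=[]
#7 0x6d→b13/s5 MISS; vc=[53]
#8 0x1f0→b62/s6 L1-HIT; vc=[53]
#9 0x187→b48/s0 L1-HIT; vc=[53]
#10 0x6a→b13/s5 L1-HIT; vc=[53]
#11 0x6e→b13/s5 L1-HIT; vc=[53]
#12 0xad→b21/s5 MISS; vc=[53,13]
#13 0x6e→b13/s5 VC-HIT; vc=[53,21]
#14 0x6d→b13/s5 L1-HIT; vc=[53,21]
#15 0xad→b21/s5 VC-HIT; vc=[53,13]
#16 0x6f→b13/s5 VC-HIT; vc=[53,21]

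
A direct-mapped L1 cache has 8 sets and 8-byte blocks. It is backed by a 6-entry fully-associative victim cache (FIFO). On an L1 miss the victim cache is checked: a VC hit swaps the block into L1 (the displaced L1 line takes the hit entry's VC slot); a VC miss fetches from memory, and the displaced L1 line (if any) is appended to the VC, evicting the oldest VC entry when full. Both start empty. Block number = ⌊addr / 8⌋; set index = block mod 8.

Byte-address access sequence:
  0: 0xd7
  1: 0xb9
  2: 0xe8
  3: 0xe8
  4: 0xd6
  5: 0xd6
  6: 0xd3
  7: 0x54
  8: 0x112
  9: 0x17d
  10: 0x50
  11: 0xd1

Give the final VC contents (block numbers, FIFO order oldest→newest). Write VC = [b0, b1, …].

VC = [10, 34, 23]

  [0] addr=0xd7 blk=26 s=2: MISS | VC []
  [1] addr=0xb9 blk=23 s=7: MISS | VC []
  [2] addr=0xe8 blk=29 s=5: MISS | VC []
  [3] addr=0xe8 blk=29 s=5: L1-HIT | VC []
  [4] addr=0xd6 blk=26 s=2: L1-HIT | VC []
  [5] addr=0xd6 blk=26 s=2: L1-HIT | VC []
  [6] addr=0xd3 blk=26 s=2: L1-HIT | VC []
  [7] addr=0x54 blk=10 s=2: MISS | VC [26]
  [8] addr=0x112 blk=34 s=2: MISS | VC [26, 10]
  [9] addr=0x17d blk=47 s=7: MISS | VC [26, 10, 23]
  [10] addr=0x50 blk=10 s=2: VC-HIT | VC [26, 34, 23]
  [11] addr=0xd1 blk=26 s=2: VC-HIT | VC [10, 34, 23]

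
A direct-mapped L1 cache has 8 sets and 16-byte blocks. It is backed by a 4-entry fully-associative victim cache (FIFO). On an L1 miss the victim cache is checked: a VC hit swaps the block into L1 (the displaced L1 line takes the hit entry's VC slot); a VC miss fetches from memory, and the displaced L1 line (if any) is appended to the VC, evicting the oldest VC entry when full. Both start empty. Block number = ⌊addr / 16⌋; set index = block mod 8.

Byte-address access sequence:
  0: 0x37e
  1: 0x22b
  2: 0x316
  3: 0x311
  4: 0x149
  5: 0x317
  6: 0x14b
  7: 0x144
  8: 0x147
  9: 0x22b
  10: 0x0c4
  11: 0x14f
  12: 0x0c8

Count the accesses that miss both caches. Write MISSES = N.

  [0] addr=0x37e blk=55 s=7: MISS | VC []
  [1] addr=0x22b blk=34 s=2: MISS | VC []
  [2] addr=0x316 blk=49 s=1: MISS | VC []
  [3] addr=0x311 blk=49 s=1: L1-HIT | VC []
  [4] addr=0x149 blk=20 s=4: MISS | VC []
  [5] addr=0x317 blk=49 s=1: L1-HIT | VC []
  [6] addr=0x14b blk=20 s=4: L1-HIT | VC []
  [7] addr=0x144 blk=20 s=4: L1-HIT | VC []
  [8] addr=0x147 blk=20 s=4: L1-HIT | VC []
  [9] addr=0x22b blk=34 s=2: L1-HIT | VC []
  [10] addr=0xc4 blk=12 s=4: MISS | VC [20]
  [11] addr=0x14f blk=20 s=4: VC-HIT | VC [12]
  [12] addr=0xc8 blk=12 s=4: VC-HIT | VC [20]

MISSES = 5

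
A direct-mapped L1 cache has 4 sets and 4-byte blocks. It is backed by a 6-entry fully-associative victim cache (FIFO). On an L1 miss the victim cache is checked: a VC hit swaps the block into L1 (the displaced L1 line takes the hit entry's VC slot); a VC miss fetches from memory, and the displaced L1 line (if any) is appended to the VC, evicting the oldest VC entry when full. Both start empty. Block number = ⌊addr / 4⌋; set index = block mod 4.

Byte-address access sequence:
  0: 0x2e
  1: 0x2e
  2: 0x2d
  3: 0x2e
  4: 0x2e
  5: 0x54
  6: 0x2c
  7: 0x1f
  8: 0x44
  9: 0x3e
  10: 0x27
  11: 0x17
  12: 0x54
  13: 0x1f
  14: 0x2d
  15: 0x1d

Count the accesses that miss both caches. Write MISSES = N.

MISSES = 7

#0 0x2e→b11/s3 MISS; vc=[]
#1 0x2e→b11/s3 L1-HIT; vc=[]
#2 0x2d→b11/s3 L1-HIT; vc=[]
#3 0x2e→b11/s3 L1-HIT; vc=[]
#4 0x2e→b11/s3 L1-HIT; vc=[]
#5 0x54→b21/s1 MISS; vc=[]
#6 0x2c→b11/s3 L1-HIT; vc=[]
#7 0x1f→b7/s3 MISS; vc=[11]
#8 0x44→b17/s1 MISS; vc=[11,21]
#9 0x3e→b15/s3 MISS; vc=[11,21,7]
#10 0x27→b9/s1 MISS; vc=[11,21,7,17]
#11 0x17→b5/s1 MISS; vc=[11,21,7,17,9]
#12 0x54→b21/s1 VC-HIT; vc=[11,5,7,17,9]
#13 0x1f→b7/s3 VC-HIT; vc=[11,5,15,17,9]
#14 0x2d→b11/s3 VC-HIT; vc=[7,5,15,17,9]
#15 0x1d→b7/s3 VC-HIT; vc=[11,5,15,17,9]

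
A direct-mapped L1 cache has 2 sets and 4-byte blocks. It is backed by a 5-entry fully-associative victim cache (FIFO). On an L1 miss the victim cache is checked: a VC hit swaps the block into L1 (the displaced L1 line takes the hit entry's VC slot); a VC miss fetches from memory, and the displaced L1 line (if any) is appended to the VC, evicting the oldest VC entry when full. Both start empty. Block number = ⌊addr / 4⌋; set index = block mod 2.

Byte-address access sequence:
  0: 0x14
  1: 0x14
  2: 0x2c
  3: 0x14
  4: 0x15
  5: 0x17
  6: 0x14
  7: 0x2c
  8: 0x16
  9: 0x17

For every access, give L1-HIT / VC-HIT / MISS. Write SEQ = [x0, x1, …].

0: 0x14 (blk 5, set 1) → MISS  vc=[]
1: 0x14 (blk 5, set 1) → L1-HIT  vc=[]
2: 0x2c (blk 11, set 1) → MISS  vc=[5]
3: 0x14 (blk 5, set 1) → VC-HIT  vc=[11]
4: 0x15 (blk 5, set 1) → L1-HIT  vc=[11]
5: 0x17 (blk 5, set 1) → L1-HIT  vc=[11]
6: 0x14 (blk 5, set 1) → L1-HIT  vc=[11]
7: 0x2c (blk 11, set 1) → VC-HIT  vc=[5]
8: 0x16 (blk 5, set 1) → VC-HIT  vc=[11]
9: 0x17 (blk 5, set 1) → L1-HIT  vc=[11]

SEQ = [MISS, L1-HIT, MISS, VC-HIT, L1-HIT, L1-HIT, L1-HIT, VC-HIT, VC-HIT, L1-HIT]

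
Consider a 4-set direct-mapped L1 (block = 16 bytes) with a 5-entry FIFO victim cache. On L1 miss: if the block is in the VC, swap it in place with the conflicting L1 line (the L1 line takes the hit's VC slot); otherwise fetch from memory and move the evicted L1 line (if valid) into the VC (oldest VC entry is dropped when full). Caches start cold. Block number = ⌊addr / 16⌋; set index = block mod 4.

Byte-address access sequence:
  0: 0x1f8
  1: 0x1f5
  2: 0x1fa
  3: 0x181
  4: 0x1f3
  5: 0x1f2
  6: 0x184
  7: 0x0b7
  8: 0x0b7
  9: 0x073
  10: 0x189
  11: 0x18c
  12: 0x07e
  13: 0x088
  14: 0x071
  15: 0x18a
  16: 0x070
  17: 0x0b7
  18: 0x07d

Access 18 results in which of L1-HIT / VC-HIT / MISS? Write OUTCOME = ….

#0 0x1f8→b31/s3 MISS; vc=[]
#1 0x1f5→b31/s3 L1-HIT; vc=[]
#2 0x1fa→b31/s3 L1-HIT; vc=[]
#3 0x181→b24/s0 MISS; vc=[]
#4 0x1f3→b31/s3 L1-HIT; vc=[]
#5 0x1f2→b31/s3 L1-HIT; vc=[]
#6 0x184→b24/s0 L1-HIT; vc=[]
#7 0xb7→b11/s3 MISS; vc=[31]
#8 0xb7→b11/s3 L1-HIT; vc=[31]
#9 0x73→b7/s3 MISS; vc=[31,11]
#10 0x189→b24/s0 L1-HIT; vc=[31,11]
#11 0x18c→b24/s0 L1-HIT; vc=[31,11]
#12 0x7e→b7/s3 L1-HIT; vc=[31,11]
#13 0x88→b8/s0 MISS; vc=[31,11,24]
#14 0x71→b7/s3 L1-HIT; vc=[31,11,24]
#15 0x18a→b24/s0 VC-HIT; vc=[31,11,8]
#16 0x70→b7/s3 L1-HIT; vc=[31,11,8]
#17 0xb7→b11/s3 VC-HIT; vc=[31,7,8]
#18 0x7d→b7/s3 VC-HIT; vc=[31,11,8]

OUTCOME = VC-HIT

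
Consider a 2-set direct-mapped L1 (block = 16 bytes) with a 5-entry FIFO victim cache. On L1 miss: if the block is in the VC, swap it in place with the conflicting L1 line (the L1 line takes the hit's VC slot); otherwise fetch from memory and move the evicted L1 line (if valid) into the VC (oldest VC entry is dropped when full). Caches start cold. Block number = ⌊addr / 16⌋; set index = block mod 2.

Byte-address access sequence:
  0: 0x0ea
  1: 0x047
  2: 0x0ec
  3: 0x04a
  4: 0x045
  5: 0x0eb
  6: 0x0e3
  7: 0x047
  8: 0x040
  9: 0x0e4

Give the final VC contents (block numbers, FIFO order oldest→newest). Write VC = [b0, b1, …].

  [0] addr=0xea blk=14 s=0: MISS | VC []
  [1] addr=0x47 blk=4 s=0: MISS | VC [14]
  [2] addr=0xec blk=14 s=0: VC-HIT | VC [4]
  [3] addr=0x4a blk=4 s=0: VC-HIT | VC [14]
  [4] addr=0x45 blk=4 s=0: L1-HIT | VC [14]
  [5] addr=0xeb blk=14 s=0: VC-HIT | VC [4]
  [6] addr=0xe3 blk=14 s=0: L1-HIT | VC [4]
  [7] addr=0x47 blk=4 s=0: VC-HIT | VC [14]
  [8] addr=0x40 blk=4 s=0: L1-HIT | VC [14]
  [9] addr=0xe4 blk=14 s=0: VC-HIT | VC [4]

VC = [4]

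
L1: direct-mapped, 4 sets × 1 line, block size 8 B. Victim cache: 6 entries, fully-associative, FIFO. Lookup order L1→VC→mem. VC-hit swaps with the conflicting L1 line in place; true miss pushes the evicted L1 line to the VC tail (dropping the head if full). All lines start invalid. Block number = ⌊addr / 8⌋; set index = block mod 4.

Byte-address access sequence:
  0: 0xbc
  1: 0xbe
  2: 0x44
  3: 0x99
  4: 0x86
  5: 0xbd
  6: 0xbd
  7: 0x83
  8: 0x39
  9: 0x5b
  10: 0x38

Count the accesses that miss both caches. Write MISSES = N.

MISSES = 6

#0 0xbc→b23/s3 MISS; vc=[]
#1 0xbe→b23/s3 L1-HIT; vc=[]
#2 0x44→b8/s0 MISS; vc=[]
#3 0x99→b19/s3 MISS; vc=[23]
#4 0x86→b16/s0 MISS; vc=[23,8]
#5 0xbd→b23/s3 VC-HIT; vc=[19,8]
#6 0xbd→b23/s3 L1-HIT; vc=[19,8]
#7 0x83→b16/s0 L1-HIT; vc=[19,8]
#8 0x39→b7/s3 MISS; vc=[19,8,23]
#9 0x5b→b11/s3 MISS; vc=[19,8,23,7]
#10 0x38→b7/s3 VC-HIT; vc=[19,8,23,11]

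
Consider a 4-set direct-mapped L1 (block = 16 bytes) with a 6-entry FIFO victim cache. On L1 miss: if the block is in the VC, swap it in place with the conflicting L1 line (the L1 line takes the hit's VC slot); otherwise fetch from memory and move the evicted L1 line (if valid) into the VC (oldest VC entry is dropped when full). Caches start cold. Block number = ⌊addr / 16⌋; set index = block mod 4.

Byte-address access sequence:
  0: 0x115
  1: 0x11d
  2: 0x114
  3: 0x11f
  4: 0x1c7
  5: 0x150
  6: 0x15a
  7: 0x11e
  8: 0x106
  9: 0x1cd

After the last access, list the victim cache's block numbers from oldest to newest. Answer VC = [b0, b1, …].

#0 0x115→b17/s1 MISS; vc=[]
#1 0x11d→b17/s1 L1-HIT; vc=[]
#2 0x114→b17/s1 L1-HIT; vc=[]
#3 0x11f→b17/s1 L1-HIT; vc=[]
#4 0x1c7→b28/s0 MISS; vc=[]
#5 0x150→b21/s1 MISS; vc=[17]
#6 0x15a→b21/s1 L1-HIT; vc=[17]
#7 0x11e→b17/s1 VC-HIT; vc=[21]
#8 0x106→b16/s0 MISS; vc=[21,28]
#9 0x1cd→b28/s0 VC-HIT; vc=[21,16]

VC = [21, 16]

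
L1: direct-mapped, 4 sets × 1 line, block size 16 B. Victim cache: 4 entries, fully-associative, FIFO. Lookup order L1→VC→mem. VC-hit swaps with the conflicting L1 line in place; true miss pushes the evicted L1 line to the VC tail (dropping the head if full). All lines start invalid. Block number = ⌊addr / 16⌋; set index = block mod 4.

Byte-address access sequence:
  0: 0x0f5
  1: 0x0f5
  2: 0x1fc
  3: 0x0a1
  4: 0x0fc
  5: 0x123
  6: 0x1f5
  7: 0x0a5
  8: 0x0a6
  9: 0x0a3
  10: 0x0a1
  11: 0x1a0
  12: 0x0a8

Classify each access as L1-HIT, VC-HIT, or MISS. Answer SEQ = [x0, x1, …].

0: 0xf5 (blk 15, set 3) → MISS  vc=[]
1: 0xf5 (blk 15, set 3) → L1-HIT  vc=[]
2: 0x1fc (blk 31, set 3) → MISS  vc=[15]
3: 0xa1 (blk 10, set 2) → MISS  vc=[15]
4: 0xfc (blk 15, set 3) → VC-HIT  vc=[31]
5: 0x123 (blk 18, set 2) → MISS  vc=[31, 10]
6: 0x1f5 (blk 31, set 3) → VC-HIT  vc=[15, 10]
7: 0xa5 (blk 10, set 2) → VC-HIT  vc=[15, 18]
8: 0xa6 (blk 10, set 2) → L1-HIT  vc=[15, 18]
9: 0xa3 (blk 10, set 2) → L1-HIT  vc=[15, 18]
10: 0xa1 (blk 10, set 2) → L1-HIT  vc=[15, 18]
11: 0x1a0 (blk 26, set 2) → MISS  vc=[15, 18, 10]
12: 0xa8 (blk 10, set 2) → VC-HIT  vc=[15, 18, 26]

SEQ = [MISS, L1-HIT, MISS, MISS, VC-HIT, MISS, VC-HIT, VC-HIT, L1-HIT, L1-HIT, L1-HIT, MISS, VC-HIT]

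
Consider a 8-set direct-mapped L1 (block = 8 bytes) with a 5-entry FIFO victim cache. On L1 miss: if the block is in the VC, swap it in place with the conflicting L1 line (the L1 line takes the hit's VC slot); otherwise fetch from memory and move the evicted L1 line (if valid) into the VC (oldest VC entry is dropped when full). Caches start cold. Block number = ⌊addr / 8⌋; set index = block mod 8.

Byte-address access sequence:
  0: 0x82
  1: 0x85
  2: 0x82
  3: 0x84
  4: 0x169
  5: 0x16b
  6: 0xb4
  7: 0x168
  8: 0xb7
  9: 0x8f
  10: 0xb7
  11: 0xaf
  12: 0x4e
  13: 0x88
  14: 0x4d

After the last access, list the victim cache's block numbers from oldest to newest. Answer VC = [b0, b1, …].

#0 0x82→b16/s0 MISS; vc=[]
#1 0x85→b16/s0 L1-HIT; vc=[]
#2 0x82→b16/s0 L1-HIT; vc=[]
#3 0x84→b16/s0 L1-HIT; vc=[]
#4 0x169→b45/s5 MISS; vc=[]
#5 0x16b→b45/s5 L1-HIT; vc=[]
#6 0xb4→b22/s6 MISS; vc=[]
#7 0x168→b45/s5 L1-HIT; vc=[]
#8 0xb7→b22/s6 L1-HIT; vc=[]
#9 0x8f→b17/s1 MISS; vc=[]
#10 0xb7→b22/s6 L1-HIT; vc=[]
#11 0xaf→b21/s5 MISS; vc=[45]
#12 0x4e→b9/s1 MISS; vc=[45,17]
#13 0x88→b17/s1 VC-HIT; vc=[45,9]
#14 0x4d→b9/s1 VC-HIT; vc=[45,17]

VC = [45, 17]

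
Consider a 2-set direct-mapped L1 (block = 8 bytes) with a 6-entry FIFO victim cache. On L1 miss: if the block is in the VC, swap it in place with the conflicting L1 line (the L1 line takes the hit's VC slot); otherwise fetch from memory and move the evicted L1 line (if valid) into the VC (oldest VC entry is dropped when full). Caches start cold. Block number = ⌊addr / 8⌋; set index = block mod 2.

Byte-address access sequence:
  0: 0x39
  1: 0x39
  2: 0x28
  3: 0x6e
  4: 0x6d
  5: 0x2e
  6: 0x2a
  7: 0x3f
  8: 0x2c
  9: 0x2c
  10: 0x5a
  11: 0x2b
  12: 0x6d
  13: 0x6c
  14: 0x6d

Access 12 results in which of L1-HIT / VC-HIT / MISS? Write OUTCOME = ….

  [0] addr=0x39 blk=7 s=1: MISS | VC []
  [1] addr=0x39 blk=7 s=1: L1-HIT | VC []
  [2] addr=0x28 blk=5 s=1: MISS | VC [7]
  [3] addr=0x6e blk=13 s=1: MISS | VC [7, 5]
  [4] addr=0x6d blk=13 s=1: L1-HIT | VC [7, 5]
  [5] addr=0x2e blk=5 s=1: VC-HIT | VC [7, 13]
  [6] addr=0x2a blk=5 s=1: L1-HIT | VC [7, 13]
  [7] addr=0x3f blk=7 s=1: VC-HIT | VC [5, 13]
  [8] addr=0x2c blk=5 s=1: VC-HIT | VC [7, 13]
  [9] addr=0x2c blk=5 s=1: L1-HIT | VC [7, 13]
  [10] addr=0x5a blk=11 s=1: MISS | VC [7, 13, 5]
  [11] addr=0x2b blk=5 s=1: VC-HIT | VC [7, 13, 11]
  [12] addr=0x6d blk=13 s=1: VC-HIT | VC [7, 5, 11]
  [13] addr=0x6c blk=13 s=1: L1-HIT | VC [7, 5, 11]
  [14] addr=0x6d blk=13 s=1: L1-HIT | VC [7, 5, 11]

OUTCOME = VC-HIT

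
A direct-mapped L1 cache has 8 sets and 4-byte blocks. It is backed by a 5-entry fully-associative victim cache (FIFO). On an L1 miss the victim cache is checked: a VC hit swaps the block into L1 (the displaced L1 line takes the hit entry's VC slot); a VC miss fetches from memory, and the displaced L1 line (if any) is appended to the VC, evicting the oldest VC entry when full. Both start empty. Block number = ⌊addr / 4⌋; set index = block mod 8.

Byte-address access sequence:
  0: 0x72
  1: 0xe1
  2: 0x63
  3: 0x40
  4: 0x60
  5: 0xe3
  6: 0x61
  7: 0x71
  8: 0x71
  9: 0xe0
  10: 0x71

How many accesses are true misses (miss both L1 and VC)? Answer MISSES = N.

  [0] addr=0x72 blk=28 s=4: MISS | VC []
  [1] addr=0xe1 blk=56 s=0: MISS | VC []
  [2] addr=0x63 blk=24 s=0: MISS | VC [56]
  [3] addr=0x40 blk=16 s=0: MISS | VC [56, 24]
  [4] addr=0x60 blk=24 s=0: VC-HIT | VC [56, 16]
  [5] addr=0xe3 blk=56 s=0: VC-HIT | VC [24, 16]
  [6] addr=0x61 blk=24 s=0: VC-HIT | VC [56, 16]
  [7] addr=0x71 blk=28 s=4: L1-HIT | VC [56, 16]
  [8] addr=0x71 blk=28 s=4: L1-HIT | VC [56, 16]
  [9] addr=0xe0 blk=56 s=0: VC-HIT | VC [24, 16]
  [10] addr=0x71 blk=28 s=4: L1-HIT | VC [24, 16]

MISSES = 4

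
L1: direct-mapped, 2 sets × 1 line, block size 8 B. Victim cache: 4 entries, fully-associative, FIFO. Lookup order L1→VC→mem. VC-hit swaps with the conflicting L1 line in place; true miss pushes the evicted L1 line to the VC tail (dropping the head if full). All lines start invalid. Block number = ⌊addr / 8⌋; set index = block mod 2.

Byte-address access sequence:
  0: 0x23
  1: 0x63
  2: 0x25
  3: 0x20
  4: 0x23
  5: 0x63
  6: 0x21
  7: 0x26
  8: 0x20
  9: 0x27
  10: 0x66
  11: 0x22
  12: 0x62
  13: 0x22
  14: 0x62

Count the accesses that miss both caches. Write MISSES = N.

#0 0x23→b4/s0 MISS; vc=[]
#1 0x63→b12/s0 MISS; vc=[4]
#2 0x25→b4/s0 VC-HIT; vc=[12]
#3 0x20→b4/s0 L1-HIT; vc=[12]
#4 0x23→b4/s0 L1-HIT; vc=[12]
#5 0x63→b12/s0 VC-HIT; vc=[4]
#6 0x21→b4/s0 VC-HIT; vc=[12]
#7 0x26→b4/s0 L1-HIT; vc=[12]
#8 0x20→b4/s0 L1-HIT; vc=[12]
#9 0x27→b4/s0 L1-HIT; vc=[12]
#10 0x66→b12/s0 VC-HIT; vc=[4]
#11 0x22→b4/s0 VC-HIT; vc=[12]
#12 0x62→b12/s0 VC-HIT; vc=[4]
#13 0x22→b4/s0 VC-HIT; vc=[12]
#14 0x62→b12/s0 VC-HIT; vc=[4]

MISSES = 2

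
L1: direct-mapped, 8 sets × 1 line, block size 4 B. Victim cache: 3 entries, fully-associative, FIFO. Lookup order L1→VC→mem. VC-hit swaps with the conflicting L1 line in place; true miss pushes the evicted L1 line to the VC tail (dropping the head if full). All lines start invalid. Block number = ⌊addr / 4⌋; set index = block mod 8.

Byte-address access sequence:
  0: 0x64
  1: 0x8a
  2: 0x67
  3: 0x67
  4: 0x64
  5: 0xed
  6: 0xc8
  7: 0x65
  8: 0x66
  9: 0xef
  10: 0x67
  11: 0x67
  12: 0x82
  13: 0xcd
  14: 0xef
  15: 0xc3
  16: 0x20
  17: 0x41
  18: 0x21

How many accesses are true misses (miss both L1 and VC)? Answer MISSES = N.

0: 0x64 (blk 25, set 1) → MISS  vc=[]
1: 0x8a (blk 34, set 2) → MISS  vc=[]
2: 0x67 (blk 25, set 1) → L1-HIT  vc=[]
3: 0x67 (blk 25, set 1) → L1-HIT  vc=[]
4: 0x64 (blk 25, set 1) → L1-HIT  vc=[]
5: 0xed (blk 59, set 3) → MISS  vc=[]
6: 0xc8 (blk 50, set 2) → MISS  vc=[34]
7: 0x65 (blk 25, set 1) → L1-HIT  vc=[34]
8: 0x66 (blk 25, set 1) → L1-HIT  vc=[34]
9: 0xef (blk 59, set 3) → L1-HIT  vc=[34]
10: 0x67 (blk 25, set 1) → L1-HIT  vc=[34]
11: 0x67 (blk 25, set 1) → L1-HIT  vc=[34]
12: 0x82 (blk 32, set 0) → MISS  vc=[34]
13: 0xcd (blk 51, set 3) → MISS  vc=[34, 59]
14: 0xef (blk 59, set 3) → VC-HIT  vc=[34, 51]
15: 0xc3 (blk 48, set 0) → MISS  vc=[34, 51, 32]
16: 0x20 (blk 8, set 0) → MISS  vc=[51, 32, 48]
17: 0x41 (blk 16, set 0) → MISS  vc=[32, 48, 8]
18: 0x21 (blk 8, set 0) → VC-HIT  vc=[32, 48, 16]

MISSES = 9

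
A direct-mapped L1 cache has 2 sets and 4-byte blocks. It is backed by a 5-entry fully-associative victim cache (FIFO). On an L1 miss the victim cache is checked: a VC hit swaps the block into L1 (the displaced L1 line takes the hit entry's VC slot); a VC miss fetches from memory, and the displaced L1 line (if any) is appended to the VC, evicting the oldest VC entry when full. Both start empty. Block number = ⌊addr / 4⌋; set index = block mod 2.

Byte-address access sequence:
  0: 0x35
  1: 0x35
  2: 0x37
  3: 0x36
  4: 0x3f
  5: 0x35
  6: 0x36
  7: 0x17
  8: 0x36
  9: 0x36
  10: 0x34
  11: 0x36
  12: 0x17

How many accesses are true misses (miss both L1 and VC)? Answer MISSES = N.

MISSES = 3

  [0] addr=0x35 blk=13 s=1: MISS | VC []
  [1] addr=0x35 blk=13 s=1: L1-HIT | VC []
  [2] addr=0x37 blk=13 s=1: L1-HIT | VC []
  [3] addr=0x36 blk=13 s=1: L1-HIT | VC []
  [4] addr=0x3f blk=15 s=1: MISS | VC [13]
  [5] addr=0x35 blk=13 s=1: VC-HIT | VC [15]
  [6] addr=0x36 blk=13 s=1: L1-HIT | VC [15]
  [7] addr=0x17 blk=5 s=1: MISS | VC [15, 13]
  [8] addr=0x36 blk=13 s=1: VC-HIT | VC [15, 5]
  [9] addr=0x36 blk=13 s=1: L1-HIT | VC [15, 5]
  [10] addr=0x34 blk=13 s=1: L1-HIT | VC [15, 5]
  [11] addr=0x36 blk=13 s=1: L1-HIT | VC [15, 5]
  [12] addr=0x17 blk=5 s=1: VC-HIT | VC [15, 13]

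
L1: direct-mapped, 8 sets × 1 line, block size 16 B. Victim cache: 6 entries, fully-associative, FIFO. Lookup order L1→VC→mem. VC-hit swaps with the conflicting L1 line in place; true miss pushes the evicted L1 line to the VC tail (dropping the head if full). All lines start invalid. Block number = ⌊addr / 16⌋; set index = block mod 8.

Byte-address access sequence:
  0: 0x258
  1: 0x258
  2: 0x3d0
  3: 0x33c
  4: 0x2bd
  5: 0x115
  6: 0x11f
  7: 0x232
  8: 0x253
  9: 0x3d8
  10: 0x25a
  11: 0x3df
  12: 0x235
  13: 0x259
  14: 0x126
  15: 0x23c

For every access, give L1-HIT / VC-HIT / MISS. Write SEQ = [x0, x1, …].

#0 0x258→b37/s5 MISS; vc=[]
#1 0x258→b37/s5 L1-HIT; vc=[]
#2 0x3d0→b61/s5 MISS; vc=[37]
#3 0x33c→b51/s3 MISS; vc=[37]
#4 0x2bd→b43/s3 MISS; vc=[37,51]
#5 0x115→b17/s1 MISS; vc=[37,51]
#6 0x11f→b17/s1 L1-HIT; vc=[37,51]
#7 0x232→b35/s3 MISS; vc=[37,51,43]
#8 0x253→b37/s5 VC-HIT; vc=[61,51,43]
#9 0x3d8→b61/s5 VC-HIT; vc=[37,51,43]
#10 0x25a→b37/s5 VC-HIT; vc=[61,51,43]
#11 0x3df→b61/s5 VC-HIT; vc=[37,51,43]
#12 0x235→b35/s3 L1-HIT; vc=[37,51,43]
#13 0x259→b37/s5 VC-HIT; vc=[61,51,43]
#14 0x126→b18/s2 MISS; vc=[61,51,43]
#15 0x23c→b35/s3 L1-HIT; vc=[61,51,43]

SEQ = [MISS, L1-HIT, MISS, MISS, MISS, MISS, L1-HIT, MISS, VC-HIT, VC-HIT, VC-HIT, VC-HIT, L1-HIT, VC-HIT, MISS, L1-HIT]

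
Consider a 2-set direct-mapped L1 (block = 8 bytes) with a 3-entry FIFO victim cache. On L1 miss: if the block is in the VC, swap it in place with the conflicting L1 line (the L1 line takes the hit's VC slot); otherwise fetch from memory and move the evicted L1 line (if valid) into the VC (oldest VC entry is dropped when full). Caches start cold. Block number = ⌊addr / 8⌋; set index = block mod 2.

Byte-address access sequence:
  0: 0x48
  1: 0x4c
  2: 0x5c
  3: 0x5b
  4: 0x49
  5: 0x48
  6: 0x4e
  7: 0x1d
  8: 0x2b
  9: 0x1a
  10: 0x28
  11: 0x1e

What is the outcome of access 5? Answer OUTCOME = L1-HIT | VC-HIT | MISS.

  [0] addr=0x48 blk=9 s=1: MISS | VC []
  [1] addr=0x4c blk=9 s=1: L1-HIT | VC []
  [2] addr=0x5c blk=11 s=1: MISS | VC [9]
  [3] addr=0x5b blk=11 s=1: L1-HIT | VC [9]
  [4] addr=0x49 blk=9 s=1: VC-HIT | VC [11]
  [5] addr=0x48 blk=9 s=1: L1-HIT | VC [11]
  [6] addr=0x4e blk=9 s=1: L1-HIT | VC [11]
  [7] addr=0x1d blk=3 s=1: MISS | VC [11, 9]
  [8] addr=0x2b blk=5 s=1: MISS | VC [11, 9, 3]
  [9] addr=0x1a blk=3 s=1: VC-HIT | VC [11, 9, 5]
  [10] addr=0x28 blk=5 s=1: VC-HIT | VC [11, 9, 3]
  [11] addr=0x1e blk=3 s=1: VC-HIT | VC [11, 9, 5]

OUTCOME = L1-HIT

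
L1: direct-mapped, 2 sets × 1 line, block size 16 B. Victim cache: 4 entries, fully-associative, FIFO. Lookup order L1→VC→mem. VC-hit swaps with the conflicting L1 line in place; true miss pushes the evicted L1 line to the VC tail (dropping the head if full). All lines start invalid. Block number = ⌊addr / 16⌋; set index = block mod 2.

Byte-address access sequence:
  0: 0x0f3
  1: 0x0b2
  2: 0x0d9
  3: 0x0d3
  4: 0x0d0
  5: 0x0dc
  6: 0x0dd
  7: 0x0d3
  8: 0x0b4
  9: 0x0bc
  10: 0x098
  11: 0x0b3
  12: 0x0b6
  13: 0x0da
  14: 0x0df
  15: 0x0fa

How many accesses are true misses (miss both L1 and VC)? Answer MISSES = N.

MISSES = 4

  [0] addr=0xf3 blk=15 s=1: MISS | VC []
  [1] addr=0xb2 blk=11 s=1: MISS | VC [15]
  [2] addr=0xd9 blk=13 s=1: MISS | VC [15, 11]
  [3] addr=0xd3 blk=13 s=1: L1-HIT | VC [15, 11]
  [4] addr=0xd0 blk=13 s=1: L1-HIT | VC [15, 11]
  [5] addr=0xdc blk=13 s=1: L1-HIT | VC [15, 11]
  [6] addr=0xdd blk=13 s=1: L1-HIT | VC [15, 11]
  [7] addr=0xd3 blk=13 s=1: L1-HIT | VC [15, 11]
  [8] addr=0xb4 blk=11 s=1: VC-HIT | VC [15, 13]
  [9] addr=0xbc blk=11 s=1: L1-HIT | VC [15, 13]
  [10] addr=0x98 blk=9 s=1: MISS | VC [15, 13, 11]
  [11] addr=0xb3 blk=11 s=1: VC-HIT | VC [15, 13, 9]
  [12] addr=0xb6 blk=11 s=1: L1-HIT | VC [15, 13, 9]
  [13] addr=0xda blk=13 s=1: VC-HIT | VC [15, 11, 9]
  [14] addr=0xdf blk=13 s=1: L1-HIT | VC [15, 11, 9]
  [15] addr=0xfa blk=15 s=1: VC-HIT | VC [13, 11, 9]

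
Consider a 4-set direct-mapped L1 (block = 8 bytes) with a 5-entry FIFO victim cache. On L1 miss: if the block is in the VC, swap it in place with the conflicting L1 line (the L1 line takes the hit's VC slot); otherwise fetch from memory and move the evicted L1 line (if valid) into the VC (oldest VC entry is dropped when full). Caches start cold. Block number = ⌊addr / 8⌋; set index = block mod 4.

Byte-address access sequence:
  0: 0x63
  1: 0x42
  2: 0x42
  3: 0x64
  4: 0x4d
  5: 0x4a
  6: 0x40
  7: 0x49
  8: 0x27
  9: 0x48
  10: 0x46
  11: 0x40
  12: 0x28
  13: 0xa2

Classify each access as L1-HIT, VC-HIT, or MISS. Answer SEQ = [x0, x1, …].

SEQ = [MISS, MISS, L1-HIT, VC-HIT, MISS, L1-HIT, VC-HIT, L1-HIT, MISS, L1-HIT, VC-HIT, L1-HIT, MISS, MISS]

0: 0x63 (blk 12, set 0) → MISS  vc=[]
1: 0x42 (blk 8, set 0) → MISS  vc=[12]
2: 0x42 (blk 8, set 0) → L1-HIT  vc=[12]
3: 0x64 (blk 12, set 0) → VC-HIT  vc=[8]
4: 0x4d (blk 9, set 1) → MISS  vc=[8]
5: 0x4a (blk 9, set 1) → L1-HIT  vc=[8]
6: 0x40 (blk 8, set 0) → VC-HIT  vc=[12]
7: 0x49 (blk 9, set 1) → L1-HIT  vc=[12]
8: 0x27 (blk 4, set 0) → MISS  vc=[12, 8]
9: 0x48 (blk 9, set 1) → L1-HIT  vc=[12, 8]
10: 0x46 (blk 8, set 0) → VC-HIT  vc=[12, 4]
11: 0x40 (blk 8, set 0) → L1-HIT  vc=[12, 4]
12: 0x28 (blk 5, set 1) → MISS  vc=[12, 4, 9]
13: 0xa2 (blk 20, set 0) → MISS  vc=[12, 4, 9, 8]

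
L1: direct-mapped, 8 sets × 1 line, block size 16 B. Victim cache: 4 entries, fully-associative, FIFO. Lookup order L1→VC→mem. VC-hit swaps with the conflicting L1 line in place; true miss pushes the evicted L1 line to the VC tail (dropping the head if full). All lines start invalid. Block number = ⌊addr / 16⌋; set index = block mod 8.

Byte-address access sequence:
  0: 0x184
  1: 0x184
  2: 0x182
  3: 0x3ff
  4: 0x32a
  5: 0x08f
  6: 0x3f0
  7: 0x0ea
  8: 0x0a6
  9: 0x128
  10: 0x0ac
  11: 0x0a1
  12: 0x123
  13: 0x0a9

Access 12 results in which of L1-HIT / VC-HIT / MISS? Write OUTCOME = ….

0: 0x184 (blk 24, set 0) → MISS  vc=[]
1: 0x184 (blk 24, set 0) → L1-HIT  vc=[]
2: 0x182 (blk 24, set 0) → L1-HIT  vc=[]
3: 0x3ff (blk 63, set 7) → MISS  vc=[]
4: 0x32a (blk 50, set 2) → MISS  vc=[]
5: 0x8f (blk 8, set 0) → MISS  vc=[24]
6: 0x3f0 (blk 63, set 7) → L1-HIT  vc=[24]
7: 0xea (blk 14, set 6) → MISS  vc=[24]
8: 0xa6 (blk 10, set 2) → MISS  vc=[24, 50]
9: 0x128 (blk 18, set 2) → MISS  vc=[24, 50, 10]
10: 0xac (blk 10, set 2) → VC-HIT  vc=[24, 50, 18]
11: 0xa1 (blk 10, set 2) → L1-HIT  vc=[24, 50, 18]
12: 0x123 (blk 18, set 2) → VC-HIT  vc=[24, 50, 10]
13: 0xa9 (blk 10, set 2) → VC-HIT  vc=[24, 50, 18]

OUTCOME = VC-HIT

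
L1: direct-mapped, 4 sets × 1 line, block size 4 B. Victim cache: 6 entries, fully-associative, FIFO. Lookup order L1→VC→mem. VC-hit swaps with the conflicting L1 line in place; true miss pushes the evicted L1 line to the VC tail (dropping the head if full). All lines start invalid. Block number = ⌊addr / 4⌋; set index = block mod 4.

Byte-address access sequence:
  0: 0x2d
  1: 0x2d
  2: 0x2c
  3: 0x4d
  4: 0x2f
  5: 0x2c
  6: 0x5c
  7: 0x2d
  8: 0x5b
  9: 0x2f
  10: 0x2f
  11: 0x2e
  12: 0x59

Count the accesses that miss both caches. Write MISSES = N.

  [0] addr=0x2d blk=11 s=3: MISS | VC []
  [1] addr=0x2d blk=11 s=3: L1-HIT | VC []
  [2] addr=0x2c blk=11 s=3: L1-HIT | VC []
  [3] addr=0x4d blk=19 s=3: MISS | VC [11]
  [4] addr=0x2f blk=11 s=3: VC-HIT | VC [19]
  [5] addr=0x2c blk=11 s=3: L1-HIT | VC [19]
  [6] addr=0x5c blk=23 s=3: MISS | VC [19, 11]
  [7] addr=0x2d blk=11 s=3: VC-HIT | VC [19, 23]
  [8] addr=0x5b blk=22 s=2: MISS | VC [19, 23]
  [9] addr=0x2f blk=11 s=3: L1-HIT | VC [19, 23]
  [10] addr=0x2f blk=11 s=3: L1-HIT | VC [19, 23]
  [11] addr=0x2e blk=11 s=3: L1-HIT | VC [19, 23]
  [12] addr=0x59 blk=22 s=2: L1-HIT | VC [19, 23]

MISSES = 4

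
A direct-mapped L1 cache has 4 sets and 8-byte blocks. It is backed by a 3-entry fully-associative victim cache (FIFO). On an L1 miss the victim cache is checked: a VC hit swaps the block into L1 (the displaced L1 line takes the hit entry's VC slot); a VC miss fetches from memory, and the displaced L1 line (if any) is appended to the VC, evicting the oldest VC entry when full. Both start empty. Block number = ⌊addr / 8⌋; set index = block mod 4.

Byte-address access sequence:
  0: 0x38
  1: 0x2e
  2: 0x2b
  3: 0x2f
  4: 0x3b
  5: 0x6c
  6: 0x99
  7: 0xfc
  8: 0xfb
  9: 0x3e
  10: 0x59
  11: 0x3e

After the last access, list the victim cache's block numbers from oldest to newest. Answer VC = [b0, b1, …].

  [0] addr=0x38 blk=7 s=3: MISS | VC []
  [1] addr=0x2e blk=5 s=1: MISS | VC []
  [2] addr=0x2b blk=5 s=1: L1-HIT | VC []
  [3] addr=0x2f blk=5 s=1: L1-HIT | VC []
  [4] addr=0x3b blk=7 s=3: L1-HIT | VC []
  [5] addr=0x6c blk=13 s=1: MISS | VC [5]
  [6] addr=0x99 blk=19 s=3: MISS | VC [5, 7]
  [7] addr=0xfc blk=31 s=3: MISS | VC [5, 7, 19]
  [8] addr=0xfb blk=31 s=3: L1-HIT | VC [5, 7, 19]
  [9] addr=0x3e blk=7 s=3: VC-HIT | VC [5, 31, 19]
  [10] addr=0x59 blk=11 s=3: MISS | VC [31, 19, 7]
  [11] addr=0x3e blk=7 s=3: VC-HIT | VC [31, 19, 11]

VC = [31, 19, 11]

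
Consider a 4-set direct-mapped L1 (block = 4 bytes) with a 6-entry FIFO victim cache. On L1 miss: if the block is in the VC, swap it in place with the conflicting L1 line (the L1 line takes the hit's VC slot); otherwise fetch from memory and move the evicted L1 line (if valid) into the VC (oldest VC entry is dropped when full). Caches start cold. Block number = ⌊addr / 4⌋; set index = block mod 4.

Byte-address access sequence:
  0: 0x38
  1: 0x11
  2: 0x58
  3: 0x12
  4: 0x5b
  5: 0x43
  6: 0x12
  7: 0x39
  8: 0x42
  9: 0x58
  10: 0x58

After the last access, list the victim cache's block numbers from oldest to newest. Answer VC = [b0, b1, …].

0: 0x38 (blk 14, set 2) → MISS  vc=[]
1: 0x11 (blk 4, set 0) → MISS  vc=[]
2: 0x58 (blk 22, set 2) → MISS  vc=[14]
3: 0x12 (blk 4, set 0) → L1-HIT  vc=[14]
4: 0x5b (blk 22, set 2) → L1-HIT  vc=[14]
5: 0x43 (blk 16, set 0) → MISS  vc=[14, 4]
6: 0x12 (blk 4, set 0) → VC-HIT  vc=[14, 16]
7: 0x39 (blk 14, set 2) → VC-HIT  vc=[22, 16]
8: 0x42 (blk 16, set 0) → VC-HIT  vc=[22, 4]
9: 0x58 (blk 22, set 2) → VC-HIT  vc=[14, 4]
10: 0x58 (blk 22, set 2) → L1-HIT  vc=[14, 4]

VC = [14, 4]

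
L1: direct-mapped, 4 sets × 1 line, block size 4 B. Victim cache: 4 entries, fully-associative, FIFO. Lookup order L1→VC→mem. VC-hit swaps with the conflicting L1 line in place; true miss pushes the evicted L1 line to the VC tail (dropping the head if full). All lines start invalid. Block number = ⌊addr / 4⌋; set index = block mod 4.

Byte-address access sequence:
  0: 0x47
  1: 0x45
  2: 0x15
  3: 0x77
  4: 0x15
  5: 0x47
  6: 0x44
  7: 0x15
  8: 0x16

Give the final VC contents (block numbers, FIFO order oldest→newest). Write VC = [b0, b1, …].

  [0] addr=0x47 blk=17 s=1: MISS | VC []
  [1] addr=0x45 blk=17 s=1: L1-HIT | VC []
  [2] addr=0x15 blk=5 s=1: MISS | VC [17]
  [3] addr=0x77 blk=29 s=1: MISS | VC [17, 5]
  [4] addr=0x15 blk=5 s=1: VC-HIT | VC [17, 29]
  [5] addr=0x47 blk=17 s=1: VC-HIT | VC [5, 29]
  [6] addr=0x44 blk=17 s=1: L1-HIT | VC [5, 29]
  [7] addr=0x15 blk=5 s=1: VC-HIT | VC [17, 29]
  [8] addr=0x16 blk=5 s=1: L1-HIT | VC [17, 29]

VC = [17, 29]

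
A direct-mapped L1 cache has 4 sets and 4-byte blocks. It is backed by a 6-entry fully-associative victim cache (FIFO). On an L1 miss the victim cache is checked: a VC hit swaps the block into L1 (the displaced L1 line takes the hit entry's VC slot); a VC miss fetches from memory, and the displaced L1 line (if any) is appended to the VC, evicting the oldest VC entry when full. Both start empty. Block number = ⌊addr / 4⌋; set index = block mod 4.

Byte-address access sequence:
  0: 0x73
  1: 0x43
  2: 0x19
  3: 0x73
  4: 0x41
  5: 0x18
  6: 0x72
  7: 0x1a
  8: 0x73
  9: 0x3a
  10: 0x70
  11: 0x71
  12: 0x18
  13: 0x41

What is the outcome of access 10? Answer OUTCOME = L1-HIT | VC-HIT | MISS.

OUTCOME = L1-HIT

#0 0x73→b28/s0 MISS; vc=[]
#1 0x43→b16/s0 MISS; vc=[28]
#2 0x19→b6/s2 MISS; vc=[28]
#3 0x73→b28/s0 VC-HIT; vc=[16]
#4 0x41→b16/s0 VC-HIT; vc=[28]
#5 0x18→b6/s2 L1-HIT; vc=[28]
#6 0x72→b28/s0 VC-HIT; vc=[16]
#7 0x1a→b6/s2 L1-HIT; vc=[16]
#8 0x73→b28/s0 L1-HIT; vc=[16]
#9 0x3a→b14/s2 MISS; vc=[16,6]
#10 0x70→b28/s0 L1-HIT; vc=[16,6]
#11 0x71→b28/s0 L1-HIT; vc=[16,6]
#12 0x18→b6/s2 VC-HIT; vc=[16,14]
#13 0x41→b16/s0 VC-HIT; vc=[28,14]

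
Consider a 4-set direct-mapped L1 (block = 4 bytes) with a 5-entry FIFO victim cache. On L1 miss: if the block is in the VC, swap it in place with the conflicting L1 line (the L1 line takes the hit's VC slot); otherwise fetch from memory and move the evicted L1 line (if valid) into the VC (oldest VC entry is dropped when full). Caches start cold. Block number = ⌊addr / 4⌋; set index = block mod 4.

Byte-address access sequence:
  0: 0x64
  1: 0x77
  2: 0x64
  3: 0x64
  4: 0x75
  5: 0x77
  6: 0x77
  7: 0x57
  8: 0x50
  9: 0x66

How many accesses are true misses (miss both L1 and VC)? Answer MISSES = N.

0: 0x64 (blk 25, set 1) → MISS  vc=[]
1: 0x77 (blk 29, set 1) → MISS  vc=[25]
2: 0x64 (blk 25, set 1) → VC-HIT  vc=[29]
3: 0x64 (blk 25, set 1) → L1-HIT  vc=[29]
4: 0x75 (blk 29, set 1) → VC-HIT  vc=[25]
5: 0x77 (blk 29, set 1) → L1-HIT  vc=[25]
6: 0x77 (blk 29, set 1) → L1-HIT  vc=[25]
7: 0x57 (blk 21, set 1) → MISS  vc=[25, 29]
8: 0x50 (blk 20, set 0) → MISS  vc=[25, 29]
9: 0x66 (blk 25, set 1) → VC-HIT  vc=[21, 29]

MISSES = 4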